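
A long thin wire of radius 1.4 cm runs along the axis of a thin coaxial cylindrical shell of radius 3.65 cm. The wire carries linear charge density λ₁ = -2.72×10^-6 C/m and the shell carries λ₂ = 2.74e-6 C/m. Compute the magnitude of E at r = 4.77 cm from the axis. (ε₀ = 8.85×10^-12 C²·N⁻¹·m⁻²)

|E| ≈ 7.54×10^3 V/m

By cylindrical symmetry E is radial; use a coaxial Gaussian cylinder of radius 4.77 cm and length L (r > 3.65 cm, enclosing both).
λ_enc = λ₁ + λ₂ = (-2.72×10^-6) + (2.74×10^-6) = 2.00e-8 C/m.
By Gauss's law (flux through the curved wall only), E·2πrL = λ_enc L/ε₀.
E = |λ_enc|/(2πε₀r) = (2.00e-8)/(2π·8.85×10^-12·0.0477) = 7.54e3 N/C.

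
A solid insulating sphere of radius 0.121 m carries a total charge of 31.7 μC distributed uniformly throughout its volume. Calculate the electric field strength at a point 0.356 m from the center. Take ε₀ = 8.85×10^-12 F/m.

E ≈ 2.25×10^6 N/C

Symmetry ⇒ E = E(r) r̂. Gaussian sphere of radius r = 0.356 m (r > R, so the entire charge is enclosed).
Q_enc = 31.7 μC = 3.17e-5 C.
Since E is radial and uniform over the Gaussian sphere, Φ = E·4πr² = Q_enc/ε₀.
E = |Q_enc|/(4πε₀r²) = (3.17×10^-5)/(4π·8.85×10^-12·(0.356)²) = 2.25e6 N/C.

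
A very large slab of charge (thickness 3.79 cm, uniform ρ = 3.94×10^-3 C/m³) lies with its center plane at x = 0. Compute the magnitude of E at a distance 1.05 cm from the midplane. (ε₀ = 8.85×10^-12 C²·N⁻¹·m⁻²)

By symmetry E is perpendicular to the slab. A Gaussian pillbox from −1.05 cm to +1.05 cm (face area A) lies entirely within the slab.
Q_enc = ρ·(2x)·A and flux = 2EA, so 2EA = 2ρxA/ε₀ ⇒ E = |ρ|x/ε₀.
E = (3.94×10^-3)(0.0105)/(8.85×10^-12) = 4.67×10^6 N/C.

|E| ≈ 4.67e6 N/C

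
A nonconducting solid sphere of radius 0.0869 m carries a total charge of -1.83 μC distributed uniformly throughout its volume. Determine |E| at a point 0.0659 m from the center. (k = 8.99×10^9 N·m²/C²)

|E| ≈ 1.65e6 N/C

By spherical symmetry E is radial; choose a Gaussian sphere of radius r = 0.0659 m (r < R).
For a uniform sphere the enclosed fraction is (r/R)³, so Q_enc = (-1.83 μC)(0.0659/0.0869)³ = -7.981e-7 C.
Applying ∮E·dA = Q_enc/ε₀ with Φ = E(4πr²):
E = k|Q_enc|/r² = (8.99×10^9)(7.981e-7)/(0.0659)² = 1.65×10^6 N/C.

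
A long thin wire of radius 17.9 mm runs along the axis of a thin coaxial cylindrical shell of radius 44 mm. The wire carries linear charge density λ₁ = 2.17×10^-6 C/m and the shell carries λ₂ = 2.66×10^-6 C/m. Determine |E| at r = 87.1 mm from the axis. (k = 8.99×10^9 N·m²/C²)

|E| ≈ 9.97e5 V/m

Take a coaxial cylindrical Gaussian surface of radius r = 87.1 mm and length L (r > 44 mm, enclosing both).
λ_enc = λ₁ + λ₂ = (2.17e-6) + (2.66×10^-6) = 4.83×10^-6 C/m.
Since E is radial and uniform over the curved surface, Φ = E·2πrL = Q_enc/ε₀ = λ_enc L/ε₀.
E = 2k|λ_enc|/r = 2(8.99×10^9)(4.83×10^-6)/(0.0871) = 9.97×10^5 N/C.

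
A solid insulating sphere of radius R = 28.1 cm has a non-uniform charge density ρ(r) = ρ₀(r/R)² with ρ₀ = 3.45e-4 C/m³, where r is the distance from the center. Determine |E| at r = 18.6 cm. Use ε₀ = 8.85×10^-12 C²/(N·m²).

By spherical symmetry E is radial; choose a Gaussian sphere of radius r = 18.6 cm (r < R).
Integrate the density: Q_enc = 4π ∫₀^r ρ₀(r'/R)^2 r'² dr' = 4πρ₀ r^5/(5·R²) = 2.445×10^-6 C.
By Gauss's law, ∮E·dA = E·4πr² = Q_enc/ε₀.
E = |Q_enc|/(4πε₀r²) = (2.445×10^-6)/(4π·8.85×10^-12·(0.186)²) = 6.35×10^5 N/C.

E = 6.35e5 V/m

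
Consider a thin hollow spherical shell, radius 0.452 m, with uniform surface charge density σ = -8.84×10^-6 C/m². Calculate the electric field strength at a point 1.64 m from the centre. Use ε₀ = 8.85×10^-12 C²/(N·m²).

7.59×10^4 V/m

Take a concentric spherical Gaussian surface of radius r = 1.64 m (r > 0.452 m).
The entire shell is enclosed: Q_enc = σ·4πR² = (-8.84e-6)·4π·(0.452)² = -2.27e-5 C.
Gauss's law: E·4πr² = Q_enc/ε₀.
E = |Q_enc|/(4πε₀r²) = (2.27×10^-5)/(4π·8.85×10^-12·(1.64)²) = 7.59e4 N/C.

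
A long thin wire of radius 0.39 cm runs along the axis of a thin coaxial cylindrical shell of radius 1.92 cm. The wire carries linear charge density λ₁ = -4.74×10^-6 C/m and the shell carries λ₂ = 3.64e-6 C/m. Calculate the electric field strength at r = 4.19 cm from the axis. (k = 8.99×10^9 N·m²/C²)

By cylindrical symmetry E is radial; use a coaxial Gaussian cylinder of radius 4.19 cm and length L (r > 1.92 cm, enclosing both).
λ_enc = λ₁ + λ₂ = (-4.74×10^-6) + (3.64e-6) = -1.10×10^-6 C/m.
Applying ∮E·dA = Q_enc/ε₀ with the end caps contributing no flux:
E = 2k|λ_enc|/r = 2(8.99×10^9)(1.10×10^-6)/(0.0419) = 4.72×10^5 N/C.

4.72×10^5 N/C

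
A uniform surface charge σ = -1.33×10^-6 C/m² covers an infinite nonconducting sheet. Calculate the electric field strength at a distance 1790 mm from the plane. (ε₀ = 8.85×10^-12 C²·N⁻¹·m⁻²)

By planar symmetry E is perpendicular to the sheet and uniform; use a Gaussian pillbox with flat faces of area A on each side of the sheet.
Flux Φ = 2EA and Q_enc = σA, so 2EA = σA/ε₀ ⇒ E = |σ|/(2ε₀), independent of distance.
E = |σ|/(2ε₀) = (1.33×10^-6)/(2·8.85×10^-12) = 7.51e4 N/C.

E ≈ 7.51×10^4 N/C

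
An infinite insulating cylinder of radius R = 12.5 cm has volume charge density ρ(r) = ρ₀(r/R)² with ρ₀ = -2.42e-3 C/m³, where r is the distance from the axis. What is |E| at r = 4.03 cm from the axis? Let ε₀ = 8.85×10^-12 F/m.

E ≈ 2.86×10^5 N/C

Choose a coaxial cylinder of radius r = 4.03 cm (arbitrary length L) as the Gaussian surface (r < R).
λ_enc = ∫₀^r ρ(r')·2πr' dr' = (2πρ₀/R²)·r^4/4 = -6.417×10^-7 C/m.
Since E is radial and uniform over the curved surface, Φ = E·2πrL = Q_enc/ε₀ = λ_enc L/ε₀.
E = |λ_enc|/(2πε₀r) = (6.417e-7)/(2π·8.85×10^-12·0.0403) = 2.86×10^5 N/C.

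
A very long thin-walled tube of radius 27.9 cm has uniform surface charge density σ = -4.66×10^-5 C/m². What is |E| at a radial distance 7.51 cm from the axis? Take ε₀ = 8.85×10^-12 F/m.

E = 0 (no enclosed charge)

Take a coaxial cylindrical Gaussian surface of radius r = 7.51 cm and length L (r < 27.9 cm, inside the shell).
All the surface charge lies outside this cylinder: Q_enc = 0, hence E = 0.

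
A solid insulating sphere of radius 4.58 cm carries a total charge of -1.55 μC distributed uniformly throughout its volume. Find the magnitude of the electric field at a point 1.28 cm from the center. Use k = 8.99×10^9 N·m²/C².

Take a concentric spherical Gaussian surface of radius r = 1.28 cm (r < R).
For a uniform sphere the enclosed fraction is (r/R)³, so Q_enc = (-1.55 μC)(0.0128/0.0458)³ = -3.383×10^-8 C.
By Gauss's law, ∮E·dA = E·4πr² = Q_enc/ε₀.
E = k|Q_enc|/r² = (8.99×10^9)(3.383e-8)/(0.0128)² = 1.86×10^6 N/C.

1.86×10^6 V/m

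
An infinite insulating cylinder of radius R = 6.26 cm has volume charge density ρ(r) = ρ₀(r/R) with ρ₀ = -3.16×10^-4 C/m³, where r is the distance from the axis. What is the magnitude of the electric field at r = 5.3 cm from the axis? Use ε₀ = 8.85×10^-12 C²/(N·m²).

By cylindrical symmetry E is radial; use a coaxial Gaussian cylinder of radius 5.3 cm and length L (r < R).
λ_enc = ∫₀^r ρ(r')·2πr' dr' = (2πρ₀/R)·r^3/3 = -1.574e-6 C/m.
Since E is radial and uniform over the curved surface, Φ = E·2πrL = Q_enc/ε₀ = λ_enc L/ε₀.
E = |λ_enc|/(2πε₀r) = (1.574×10^-6)/(2π·8.85×10^-12·0.053) = 5.34e5 N/C.

E = 5.34×10^5 N/C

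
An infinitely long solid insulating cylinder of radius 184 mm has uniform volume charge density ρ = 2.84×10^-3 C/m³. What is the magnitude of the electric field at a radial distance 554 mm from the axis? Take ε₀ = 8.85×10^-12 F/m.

By cylindrical symmetry E is radial; use a coaxial Gaussian cylinder of radius 554 mm and length L (r > 184 mm, full cross-section enclosed).
λ_enc = ρ·πR² = (2.84×10^-3)π(0.184)² = 3.021e-4 C/m.
Gauss's law: E·2πrL = λ_enc L/ε₀.
E = |λ_enc|/(2πε₀r) = (3.021×10^-4)/(2π·8.85×10^-12·0.554) = 9.81e6 N/C.

E = 9.81e6 V/m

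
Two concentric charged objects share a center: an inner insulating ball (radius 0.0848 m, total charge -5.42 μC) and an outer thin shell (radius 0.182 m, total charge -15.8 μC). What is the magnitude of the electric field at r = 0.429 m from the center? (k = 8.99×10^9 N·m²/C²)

|E| = 1.04×10^6 N/C

Symmetry ⇒ E = E(r) r̂. Gaussian sphere of radius r = 0.429 m (r > 0.182 m, enclosing both).
Q_enc = (-5.42 μC) + (-15.8 μC) = -2.122×10^-5 C.
Since E is radial and uniform over the Gaussian sphere, Φ = E·4πr² = Q_enc/ε₀.
E = k|Q_enc|/r² = (8.99×10^9)(2.122e-5)/(0.429)² = 1.04e6 N/C.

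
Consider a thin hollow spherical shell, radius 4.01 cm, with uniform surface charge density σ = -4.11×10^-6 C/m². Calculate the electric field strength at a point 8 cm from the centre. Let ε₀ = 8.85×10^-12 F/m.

By spherical symmetry E is radial; choose a Gaussian sphere of radius r = 8 cm (r > 4.01 cm).
The entire shell is enclosed: Q_enc = σ·4πR² = (-4.11e-6)·4π·(0.0401)² = -8.305e-8 C.
Since E is radial and uniform over the Gaussian sphere, Φ = E·4πr² = Q_enc/ε₀.
E = |Q_enc|/(4πε₀r²) = (8.305e-8)/(4π·8.85×10^-12·(0.08)²) = 1.17×10^5 N/C.

|E| = 1.17e5 N/C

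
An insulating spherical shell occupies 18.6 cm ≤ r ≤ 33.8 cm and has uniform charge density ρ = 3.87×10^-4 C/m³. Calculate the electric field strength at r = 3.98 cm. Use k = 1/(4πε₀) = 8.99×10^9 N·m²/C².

Take a concentric spherical Gaussian surface of radius r = 3.98 cm (r < 18.6 cm, inside the empty cavity).
Q_enc = 0 (all charge lies at larger r); Gauss's law gives E = 0.

|E| = 0 N/C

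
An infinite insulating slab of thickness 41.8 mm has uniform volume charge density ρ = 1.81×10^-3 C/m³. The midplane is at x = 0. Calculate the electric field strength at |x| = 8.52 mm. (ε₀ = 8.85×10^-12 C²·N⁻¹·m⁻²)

By symmetry E is perpendicular to the slab. A Gaussian pillbox from −8.52 mm to +8.52 mm (face area A) lies entirely within the slab.
Q_enc = ρ·(2x)·A and flux = 2EA, so 2EA = 2ρxA/ε₀ ⇒ E = |ρ|x/ε₀.
E = (1.81e-3)(0.00852)/(8.85×10^-12) = 1.74×10^6 N/C.

E ≈ 1.74×10^6 N/C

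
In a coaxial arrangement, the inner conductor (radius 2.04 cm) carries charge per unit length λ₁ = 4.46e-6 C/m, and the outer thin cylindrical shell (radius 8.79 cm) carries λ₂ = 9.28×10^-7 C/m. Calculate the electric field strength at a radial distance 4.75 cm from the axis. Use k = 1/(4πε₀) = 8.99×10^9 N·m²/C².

E ≈ 1.69×10^6 N/C

Choose a coaxial cylinder of radius r = 4.75 cm (arbitrary length L) as the Gaussian surface (between the conductors, 2.04 cm < r < 8.79 cm).
Only the inner wire is enclosed; the outer shell contributes nothing inside itself. λ_enc = λ₁ = 4.46×10^-6 C/m.
Applying ∮E·dA = Q_enc/ε₀ with the end caps contributing no flux:
E = 2k|λ_enc|/r = 2(8.99×10^9)(4.46e-6)/(0.0475) = 1.69×10^6 N/C.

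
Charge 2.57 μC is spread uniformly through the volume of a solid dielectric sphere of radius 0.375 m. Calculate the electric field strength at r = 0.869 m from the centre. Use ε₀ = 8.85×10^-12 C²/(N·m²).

Symmetry ⇒ E = E(r) r̂. Gaussian sphere of radius r = 0.869 m (r > R, so the entire charge is enclosed).
Q_enc = 2.57 μC = 2.57×10^-6 C.
Since E is radial and uniform over the Gaussian sphere, Φ = E·4πr² = Q_enc/ε₀.
E = |Q_enc|/(4πε₀r²) = (2.57×10^-6)/(4π·8.85×10^-12·(0.869)²) = 3.06e4 N/C.

|E| = 3.06×10^4 N/C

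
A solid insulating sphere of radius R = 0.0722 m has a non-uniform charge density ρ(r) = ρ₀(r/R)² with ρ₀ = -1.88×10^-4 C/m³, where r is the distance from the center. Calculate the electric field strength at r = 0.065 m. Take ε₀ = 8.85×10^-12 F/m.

2.24×10^5 N/C

Take a concentric spherical Gaussian surface of radius r = 0.065 m (r < R).
Q_enc = ∫₀^r ρ(r')·4πr'² dr' = (4πρ₀/R²) ∫₀^r r'^4 dr' = 4πρ₀ r^5/(5·R²) = -1.052e-7 C.
Since E is radial and uniform over the Gaussian sphere, Φ = E·4πr² = Q_enc/ε₀.
E = |Q_enc|/(4πε₀r²) = (1.052e-7)/(4π·8.85×10^-12·(0.065)²) = 2.24e5 N/C.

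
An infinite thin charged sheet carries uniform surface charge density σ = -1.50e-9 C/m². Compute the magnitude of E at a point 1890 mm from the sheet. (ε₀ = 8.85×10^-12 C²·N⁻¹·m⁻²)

|E| = 84.7 N/C

Choose a cylindrical pillbox piercing the sheet, end faces (area A) parallel to it.
Only the two end caps contribute flux: Φ = 2EA. With Q_enc = σA, Gauss's law gives E = |σ|/(2ε₀).
E = |σ|/(2ε₀) = (1.50×10^-9)/(2·8.85×10^-12) = 84.7 N/C.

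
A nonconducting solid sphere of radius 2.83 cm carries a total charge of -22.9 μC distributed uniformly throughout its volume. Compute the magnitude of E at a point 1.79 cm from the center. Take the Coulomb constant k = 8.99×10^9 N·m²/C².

1.63e8 V/m

Symmetry ⇒ E = E(r) r̂. Gaussian sphere of radius r = 1.79 cm (r < R).
Only the charge within r is enclosed: Q_enc = Q·(r/R)³ = (-22.9 μC)·(1.79 cm/2.83 cm)³ = -5.795×10^-6 C.
By Gauss's law, ∮E·dA = E·4πr² = Q_enc/ε₀.
E = k|Q_enc|/r² = (8.99×10^9)(5.795e-6)/(0.0179)² = 1.63×10^8 N/C.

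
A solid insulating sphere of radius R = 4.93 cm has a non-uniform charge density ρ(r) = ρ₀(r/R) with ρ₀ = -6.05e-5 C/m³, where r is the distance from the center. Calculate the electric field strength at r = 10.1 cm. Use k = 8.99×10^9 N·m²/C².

|E| = 2.01×10^4 V/m

By spherical symmetry E is radial; choose a Gaussian sphere of radius r = 10.1 cm (r > R, all charge enclosed).
Q_enc = 4π ∫₀^R ρ₀(r'/R)^1 r'² dr' = 4πρ₀R³/4 = -2.277×10^-8 C.
By Gauss's law, ∮E·dA = E·4πr² = Q_enc/ε₀.
E = k|Q_enc|/r² = (8.99×10^9)(2.277×10^-8)/(0.101)² = 2.01×10^4 N/C.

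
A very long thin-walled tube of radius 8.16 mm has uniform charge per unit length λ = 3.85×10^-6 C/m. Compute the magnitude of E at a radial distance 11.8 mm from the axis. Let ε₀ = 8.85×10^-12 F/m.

By cylindrical symmetry E is radial; use a coaxial Gaussian cylinder of radius 11.8 mm and length L (r > 8.16 mm).
The full line charge is enclosed: λ_enc = 3.85e-6 C/m.
Since E is radial and uniform over the curved surface, Φ = E·2πrL = Q_enc/ε₀ = λ_enc L/ε₀.
E = |λ_enc|/(2πε₀r) = (3.85e-6)/(2π·8.85×10^-12·0.0118) = 5.87e6 N/C.

|E| ≈ 5.87×10^6 N/C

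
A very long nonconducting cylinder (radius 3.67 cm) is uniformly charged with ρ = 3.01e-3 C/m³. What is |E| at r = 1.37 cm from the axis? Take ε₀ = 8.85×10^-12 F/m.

Choose a coaxial cylinder of radius r = 1.37 cm (arbitrary length L) as the Gaussian surface (r < R).
Enclosed charge per unit length: λ_enc = ρ·πr² = (3.01×10^-3)π(0.0137)² = 1.775×10^-6 C/m.
Applying ∮E·dA = Q_enc/ε₀ with the end caps contributing no flux:
E = |λ_enc|/(2πε₀r) = (1.775×10^-6)/(2π·8.85×10^-12·0.0137) = 2.33×10^6 N/C.

|E| = 2.33e6 V/m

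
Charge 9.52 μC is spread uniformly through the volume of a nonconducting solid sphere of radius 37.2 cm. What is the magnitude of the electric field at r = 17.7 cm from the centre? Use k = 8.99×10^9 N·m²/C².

|E| = 2.94e5 N/C

Symmetry ⇒ E = E(r) r̂. Gaussian sphere of radius r = 17.7 cm (r < R).
Only the charge within r is enclosed: Q_enc = Q·(r/R)³ = (9.52 μC)·(17.7 cm/37.2 cm)³ = 1.025×10^-6 C.
Gauss's law: E·4πr² = Q_enc/ε₀.
E = k|Q_enc|/r² = (8.99×10^9)(1.025×10^-6)/(0.177)² = 2.94×10^5 N/C.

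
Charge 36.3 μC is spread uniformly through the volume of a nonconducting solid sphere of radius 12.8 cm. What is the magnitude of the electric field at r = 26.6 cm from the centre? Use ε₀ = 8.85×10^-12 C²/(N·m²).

Use a concentric Gaussian sphere at r = 26.6 cm (r > R, so the entire charge is enclosed).
Q_enc = 36.3 μC = 3.63×10^-5 C.
Since E is radial and uniform over the Gaussian sphere, Φ = E·4πr² = Q_enc/ε₀.
E = |Q_enc|/(4πε₀r²) = (3.63e-5)/(4π·8.85×10^-12·(0.266)²) = 4.61×10^6 N/C.

E ≈ 4.61×10^6 N/C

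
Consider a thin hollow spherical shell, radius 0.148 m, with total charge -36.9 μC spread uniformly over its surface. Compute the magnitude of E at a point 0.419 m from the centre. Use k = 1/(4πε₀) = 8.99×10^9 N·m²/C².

Take a concentric spherical Gaussian surface of radius r = 0.419 m (r > 0.148 m).
The entire shell is enclosed: Q_enc = -3.69e-5 C.
Applying ∮E·dA = Q_enc/ε₀ with Φ = E(4πr²):
E = k|Q_enc|/r² = (8.99×10^9)(3.69×10^-5)/(0.419)² = 1.89e6 N/C.

|E| = 1.89e6 N/C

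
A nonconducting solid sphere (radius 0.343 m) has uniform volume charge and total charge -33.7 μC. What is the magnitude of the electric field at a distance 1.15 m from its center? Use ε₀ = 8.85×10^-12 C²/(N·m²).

Take a concentric spherical Gaussian surface of radius r = 1.15 m (r > R, so the entire charge is enclosed).
Q_enc = -33.7 μC = -3.37×10^-5 C.
Applying ∮E·dA = Q_enc/ε₀ with Φ = E(4πr²):
E = |Q_enc|/(4πε₀r²) = (3.37e-5)/(4π·8.85×10^-12·(1.15)²) = 2.29×10^5 N/C.

E = 2.29×10^5 V/m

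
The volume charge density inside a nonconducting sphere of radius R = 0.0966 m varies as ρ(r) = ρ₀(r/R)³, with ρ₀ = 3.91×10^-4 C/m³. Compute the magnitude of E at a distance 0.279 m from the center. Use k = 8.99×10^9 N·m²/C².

E = 8.53e4 N/C

By spherical symmetry E is radial; choose a Gaussian sphere of radius r = 0.279 m (r > R, all charge enclosed).
Q_enc = 4π ∫₀^R ρ₀(r'/R)^3 r'² dr' = 4πρ₀R³/6 = 7.382×10^-7 C.
Gauss's law: E·4πr² = Q_enc/ε₀.
E = k|Q_enc|/r² = (8.99×10^9)(7.382×10^-7)/(0.279)² = 8.53×10^4 N/C.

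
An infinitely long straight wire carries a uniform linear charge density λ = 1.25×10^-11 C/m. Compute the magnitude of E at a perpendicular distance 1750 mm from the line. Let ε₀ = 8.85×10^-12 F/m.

0.128 V/m

Take a coaxial cylindrical Gaussian surface of radius r = 1750 mm and length L.
Q_enc = λL, so λ_enc = 1.25×10^-11 C/m.
Applying ∮E·dA = Q_enc/ε₀ with the end caps contributing no flux:
E = |λ_enc|/(2πε₀r) = (1.25e-11)/(2π·8.85×10^-12·1.75) = 0.128 N/C.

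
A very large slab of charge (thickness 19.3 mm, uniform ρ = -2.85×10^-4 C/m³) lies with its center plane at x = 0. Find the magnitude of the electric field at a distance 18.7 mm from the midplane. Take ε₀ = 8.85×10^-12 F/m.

The point |x| = 18.7 mm lies outside the slab (half-thickness 0.00965 m). A symmetric pillbox spanning the full slab encloses Q_enc = ρ·d·A.
Flux = 2EA ⇒ E = |ρ|d/(2ε₀), independent of distance outside.
E = (2.85×10^-4)(0.0193)/(2·8.85×10^-12) = 3.11×10^5 N/C.

|E| = 3.11e5 V/m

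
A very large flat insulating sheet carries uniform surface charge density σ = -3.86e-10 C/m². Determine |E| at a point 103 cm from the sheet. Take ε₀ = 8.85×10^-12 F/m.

|E| = 21.8 N/C

Choose a cylindrical pillbox piercing the sheet, end faces (area A) parallel to it.
Flux Φ = 2EA and Q_enc = σA, so 2EA = σA/ε₀ ⇒ E = |σ|/(2ε₀), independent of distance.
E = |σ|/(2ε₀) = (3.86×10^-10)/(2·8.85×10^-12) = 21.8 N/C.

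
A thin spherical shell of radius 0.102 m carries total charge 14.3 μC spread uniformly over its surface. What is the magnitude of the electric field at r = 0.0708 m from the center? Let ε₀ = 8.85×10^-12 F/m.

Use a concentric Gaussian sphere at r = 0.0708 m (inside the shell, r < 0.102 m).
No charge lies within this surface, so Q_enc = 0 and Gauss's law gives E·4πr² = 0 ⇒ E = 0.

E = 0 (no enclosed charge)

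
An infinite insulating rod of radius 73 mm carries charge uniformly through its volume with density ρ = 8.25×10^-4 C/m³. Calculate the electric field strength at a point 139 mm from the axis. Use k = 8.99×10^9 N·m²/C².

By cylindrical symmetry E is radial; use a coaxial Gaussian cylinder of radius 139 mm and length L (r > 73 mm, full cross-section enclosed).
λ_enc = ρ·πR² = (8.25e-4)π(0.073)² = 1.381e-5 C/m.
Since E is radial and uniform over the curved surface, Φ = E·2πrL = Q_enc/ε₀ = λ_enc L/ε₀.
E = 2k|λ_enc|/r = 2(8.99×10^9)(1.381×10^-5)/(0.139) = 1.79e6 N/C.

E = 1.79×10^6 N/C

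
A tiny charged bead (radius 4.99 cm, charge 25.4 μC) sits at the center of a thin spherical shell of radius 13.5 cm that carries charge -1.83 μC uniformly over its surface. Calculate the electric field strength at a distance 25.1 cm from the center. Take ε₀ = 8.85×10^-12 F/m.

3.36×10^6 N/C

Take a concentric spherical Gaussian surface of radius r = 25.1 cm (r > 13.5 cm, enclosing both).
Q_enc = (25.4 μC) + (-1.83 μC) = 2.357e-5 C.
Gauss's law: E·4πr² = Q_enc/ε₀.
E = |Q_enc|/(4πε₀r²) = (2.357×10^-5)/(4π·8.85×10^-12·(0.251)²) = 3.36e6 N/C.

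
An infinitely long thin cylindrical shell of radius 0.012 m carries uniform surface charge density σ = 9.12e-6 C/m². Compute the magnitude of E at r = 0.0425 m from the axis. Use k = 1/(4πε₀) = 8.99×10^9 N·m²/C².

Coaxial Gaussian cylinder, radius r = 0.0425 m, length L (r > 0.012 m).
The whole shell is enclosed: λ_enc = σ·2πR = (9.12e-6)·2π·(0.012) = 6.876×10^-7 C/m.
By Gauss's law (flux through the curved wall only), E·2πrL = λ_enc L/ε₀.
E = 2k|λ_enc|/r = 2(8.99×10^9)(6.876e-7)/(0.0425) = 2.91×10^5 N/C.

|E| = 2.91×10^5 N/C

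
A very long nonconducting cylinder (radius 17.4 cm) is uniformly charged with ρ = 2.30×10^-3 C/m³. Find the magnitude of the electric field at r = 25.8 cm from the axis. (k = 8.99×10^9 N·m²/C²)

E ≈ 1.52e7 V/m

Coaxial Gaussian cylinder, radius r = 25.8 cm, length L (r > 17.4 cm, full cross-section enclosed).
λ_enc = ρ·πR² = (2.30×10^-3)π(0.174)² = 2.188×10^-4 C/m.
Since E is radial and uniform over the curved surface, Φ = E·2πrL = Q_enc/ε₀ = λ_enc L/ε₀.
E = 2k|λ_enc|/r = 2(8.99×10^9)(2.188e-4)/(0.258) = 1.52×10^7 N/C.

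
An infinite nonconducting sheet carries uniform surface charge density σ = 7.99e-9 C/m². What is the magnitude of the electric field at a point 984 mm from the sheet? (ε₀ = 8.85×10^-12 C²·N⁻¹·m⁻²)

|E| ≈ 451 N/C

Choose a cylindrical pillbox piercing the sheet, end faces (area A) parallel to it.
Flux Φ = 2EA and Q_enc = σA, so 2EA = σA/ε₀ ⇒ E = |σ|/(2ε₀), independent of distance.
E = |σ|/(2ε₀) = (7.99×10^-9)/(2·8.85×10^-12) = 451 N/C.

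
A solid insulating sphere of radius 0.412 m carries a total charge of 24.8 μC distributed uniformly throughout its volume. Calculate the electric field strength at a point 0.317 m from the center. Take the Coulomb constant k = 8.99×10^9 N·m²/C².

Take a concentric spherical Gaussian surface of radius r = 0.317 m (r < R).
Only the charge within r is enclosed: Q_enc = Q·(r/R)³ = (24.8 μC)·(0.317 m/0.412 m)³ = 1.13e-5 C.
Since E is radial and uniform over the Gaussian sphere, Φ = E·4πr² = Q_enc/ε₀.
E = k|Q_enc|/r² = (8.99×10^9)(1.13e-5)/(0.317)² = 1.01×10^6 N/C.

|E| ≈ 1.01×10^6 N/C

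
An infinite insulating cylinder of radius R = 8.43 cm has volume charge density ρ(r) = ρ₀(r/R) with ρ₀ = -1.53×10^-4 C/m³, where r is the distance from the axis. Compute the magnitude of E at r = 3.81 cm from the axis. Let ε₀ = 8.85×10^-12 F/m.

Take a coaxial cylindrical Gaussian surface of radius r = 3.81 cm and length L (r < R).
λ_enc = ∫₀^r ρ(r')·2πr' dr' = (2πρ₀/R)·r^3/3 = -2.102×10^-7 C/m.
Gauss's law: E·2πrL = λ_enc L/ε₀.
E = |λ_enc|/(2πε₀r) = (2.102×10^-7)/(2π·8.85×10^-12·0.0381) = 9.92×10^4 N/C.

|E| = 9.92×10^4 N/C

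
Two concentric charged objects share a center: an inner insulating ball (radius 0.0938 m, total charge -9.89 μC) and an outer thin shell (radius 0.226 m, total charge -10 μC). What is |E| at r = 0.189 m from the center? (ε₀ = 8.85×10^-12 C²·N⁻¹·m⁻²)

E = 2.49×10^6 N/C

Take a concentric spherical Gaussian surface of radius r = 0.189 m (between the bodies, 0.0938 m < r < 0.226 m).
Only the inner charge is enclosed; the outer shell contributes nothing inside itself. Q_enc = -9.89 μC = -9.89×10^-6 C.
Applying ∮E·dA = Q_enc/ε₀ with Φ = E(4πr²):
E = |Q_enc|/(4πε₀r²) = (9.89e-6)/(4π·8.85×10^-12·(0.189)²) = 2.49×10^6 N/C.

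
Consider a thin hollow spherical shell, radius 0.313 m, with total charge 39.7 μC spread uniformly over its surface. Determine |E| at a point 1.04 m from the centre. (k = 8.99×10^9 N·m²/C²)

Symmetry ⇒ E = E(r) r̂. Gaussian sphere of radius r = 1.04 m (r > 0.313 m).
The entire shell is enclosed: Q_enc = 3.97×10^-5 C.
Since E is radial and uniform over the Gaussian sphere, Φ = E·4πr² = Q_enc/ε₀.
E = k|Q_enc|/r² = (8.99×10^9)(3.97e-5)/(1.04)² = 3.30×10^5 N/C.

E ≈ 3.30×10^5 V/m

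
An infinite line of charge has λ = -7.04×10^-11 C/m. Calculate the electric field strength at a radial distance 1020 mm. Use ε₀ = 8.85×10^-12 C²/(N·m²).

|E| ≈ 1.24 N/C

Choose a coaxial cylinder of radius r = 1020 mm (arbitrary length L) as the Gaussian surface.
Q_enc = λL, so λ_enc = -7.04e-11 C/m.
Since E is radial and uniform over the curved surface, Φ = E·2πrL = Q_enc/ε₀ = λ_enc L/ε₀.
E = |λ_enc|/(2πε₀r) = (7.04×10^-11)/(2π·8.85×10^-12·1.02) = 1.24 N/C.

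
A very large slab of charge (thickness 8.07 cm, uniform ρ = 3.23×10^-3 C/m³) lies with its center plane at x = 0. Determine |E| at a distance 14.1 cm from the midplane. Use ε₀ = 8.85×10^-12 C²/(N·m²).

The point |x| = 14.1 cm lies outside the slab (half-thickness 0.04035 m). A symmetric pillbox spanning the full slab encloses Q_enc = ρ·d·A.
Flux = 2EA ⇒ E = |ρ|d/(2ε₀), independent of distance outside.
E = (3.23×10^-3)(0.0807)/(2·8.85×10^-12) = 1.47e7 N/C.

|E| = 1.47×10^7 V/m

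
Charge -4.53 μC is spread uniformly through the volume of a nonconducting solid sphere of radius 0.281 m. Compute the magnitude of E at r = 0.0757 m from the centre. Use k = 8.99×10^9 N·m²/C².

1.39e5 N/C

By spherical symmetry E is radial; choose a Gaussian sphere of radius r = 0.0757 m (r < R).
For a uniform sphere the enclosed fraction is (r/R)³, so Q_enc = (-4.53 μC)(0.0757/0.281)³ = -8.857e-8 C.
Since E is radial and uniform over the Gaussian sphere, Φ = E·4πr² = Q_enc/ε₀.
E = k|Q_enc|/r² = (8.99×10^9)(8.857×10^-8)/(0.0757)² = 1.39×10^5 N/C.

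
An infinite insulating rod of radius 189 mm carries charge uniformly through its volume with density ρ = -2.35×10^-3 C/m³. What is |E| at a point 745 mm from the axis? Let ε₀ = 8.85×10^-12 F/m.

6.37×10^6 N/C

Coaxial Gaussian cylinder, radius r = 745 mm, length L (r > 189 mm, full cross-section enclosed).
λ_enc = ρ·πR² = (-2.35×10^-3)π(0.189)² = -2.637×10^-4 C/m.
By Gauss's law (flux through the curved wall only), E·2πrL = λ_enc L/ε₀.
E = |λ_enc|/(2πε₀r) = (2.637×10^-4)/(2π·8.85×10^-12·0.745) = 6.37×10^6 N/C.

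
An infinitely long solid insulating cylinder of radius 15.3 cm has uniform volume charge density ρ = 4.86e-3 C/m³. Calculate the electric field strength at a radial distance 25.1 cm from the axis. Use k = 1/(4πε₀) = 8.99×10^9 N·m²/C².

|E| ≈ 2.56e7 V/m

Take a coaxial cylindrical Gaussian surface of radius r = 25.1 cm and length L (r > 15.3 cm, full cross-section enclosed).
λ_enc = ρ·πR² = (4.86×10^-3)π(0.153)² = 3.574e-4 C/m.
By Gauss's law (flux through the curved wall only), E·2πrL = λ_enc L/ε₀.
E = 2k|λ_enc|/r = 2(8.99×10^9)(3.574×10^-4)/(0.251) = 2.56×10^7 N/C.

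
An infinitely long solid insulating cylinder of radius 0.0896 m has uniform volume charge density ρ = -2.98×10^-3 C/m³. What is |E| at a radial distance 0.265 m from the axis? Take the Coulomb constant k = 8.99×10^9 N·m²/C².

E ≈ 5.10×10^6 N/C

By cylindrical symmetry E is radial; use a coaxial Gaussian cylinder of radius 0.265 m and length L (r > 0.0896 m, full cross-section enclosed).
λ_enc = ρ·πR² = (-2.98×10^-3)π(0.0896)² = -7.516e-5 C/m.
Applying ∮E·dA = Q_enc/ε₀ with the end caps contributing no flux:
E = 2k|λ_enc|/r = 2(8.99×10^9)(7.516×10^-5)/(0.265) = 5.10e6 N/C.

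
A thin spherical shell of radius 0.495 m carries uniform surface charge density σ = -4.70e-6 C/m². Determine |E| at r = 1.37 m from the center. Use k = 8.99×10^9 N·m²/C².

|E| = 6.93e4 V/m

By spherical symmetry E is radial; choose a Gaussian sphere of radius r = 1.37 m (r > 0.495 m).
The entire shell is enclosed: Q_enc = σ·4πR² = (-4.70×10^-6)·4π·(0.495)² = -1.447×10^-5 C.
Gauss's law: E·4πr² = Q_enc/ε₀.
E = k|Q_enc|/r² = (8.99×10^9)(1.447×10^-5)/(1.37)² = 6.93×10^4 N/C.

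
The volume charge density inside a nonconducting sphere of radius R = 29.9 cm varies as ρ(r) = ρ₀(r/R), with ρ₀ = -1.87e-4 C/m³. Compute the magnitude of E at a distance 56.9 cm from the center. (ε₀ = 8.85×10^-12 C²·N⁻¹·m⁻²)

|E| = 4.36e5 V/m

Use a concentric Gaussian sphere at r = 56.9 cm (r > R, all charge enclosed).
Q_enc = 4π ∫₀^R ρ₀(r'/R)^1 r'² dr' = 4πρ₀R³/4 = -1.57×10^-5 C.
Since E is radial and uniform over the Gaussian sphere, Φ = E·4πr² = Q_enc/ε₀.
E = |Q_enc|/(4πε₀r²) = (1.57e-5)/(4π·8.85×10^-12·(0.569)²) = 4.36×10^5 N/C.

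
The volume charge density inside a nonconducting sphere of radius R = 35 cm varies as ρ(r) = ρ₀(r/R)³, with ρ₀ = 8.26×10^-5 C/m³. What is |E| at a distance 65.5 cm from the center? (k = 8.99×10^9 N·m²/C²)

E = 1.55×10^5 N/C

By spherical symmetry E is radial; choose a Gaussian sphere of radius r = 65.5 cm (r > R, all charge enclosed).
Q_enc = 4π ∫₀^R ρ₀(r'/R)^3 r'² dr' = 4πρ₀R³/6 = 7.417e-6 C.
Gauss's law: E·4πr² = Q_enc/ε₀.
E = k|Q_enc|/r² = (8.99×10^9)(7.417×10^-6)/(0.655)² = 1.55×10^5 N/C.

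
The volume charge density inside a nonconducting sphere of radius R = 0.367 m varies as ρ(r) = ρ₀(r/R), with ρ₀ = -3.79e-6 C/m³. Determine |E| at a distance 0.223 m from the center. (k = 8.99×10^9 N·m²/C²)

|E| = 1.45e4 N/C

Symmetry ⇒ E = E(r) r̂. Gaussian sphere of radius r = 0.223 m (r < R).
Q_enc = ∫₀^r ρ(r')·4πr'² dr' = (4πρ₀/R) ∫₀^r r'^3 dr' = 4πρ₀ r^4/(4·R) = -8.023×10^-8 C.
Gauss's law: E·4πr² = Q_enc/ε₀.
E = k|Q_enc|/r² = (8.99×10^9)(8.023e-8)/(0.223)² = 1.45e4 N/C.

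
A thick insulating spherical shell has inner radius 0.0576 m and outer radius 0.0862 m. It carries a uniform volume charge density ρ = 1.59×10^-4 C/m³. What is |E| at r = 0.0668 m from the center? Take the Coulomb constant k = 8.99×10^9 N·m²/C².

|E| = 1.44×10^5 N/C

Symmetry ⇒ E = E(r) r̂. Gaussian sphere of radius r = 0.0668 m (within the shell material, 0.0576 m < r < 0.0862 m).
Only the shell between 0.0576 m and r is enclosed: Q_enc = ρ·(4π/3)(r³ − a³) = (1.59e-4)·(4π/3)·((0.0668)³ − (0.0576)³) = 7.125e-8 C.
Since E is radial and uniform over the Gaussian sphere, Φ = E·4πr² = Q_enc/ε₀.
E = k|Q_enc|/r² = (8.99×10^9)(7.125e-8)/(0.0668)² = 1.44×10^5 N/C.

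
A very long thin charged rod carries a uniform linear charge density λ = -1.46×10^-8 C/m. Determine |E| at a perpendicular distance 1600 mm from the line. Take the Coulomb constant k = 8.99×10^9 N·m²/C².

|E| = 164 N/C

Coaxial Gaussian cylinder, radius r = 1600 mm, length L.
Q_enc = λL, so λ_enc = -1.46×10^-8 C/m.
Gauss's law: E·2πrL = λ_enc L/ε₀.
E = 2k|λ_enc|/r = 2(8.99×10^9)(1.46e-8)/(1.6) = 164 N/C.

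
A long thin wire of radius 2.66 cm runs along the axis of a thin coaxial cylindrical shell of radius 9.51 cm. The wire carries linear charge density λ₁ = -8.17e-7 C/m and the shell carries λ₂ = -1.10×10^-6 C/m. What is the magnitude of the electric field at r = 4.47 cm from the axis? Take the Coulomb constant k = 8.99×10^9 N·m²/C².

By cylindrical symmetry E is radial; use a coaxial Gaussian cylinder of radius 4.47 cm and length L (between the conductors, 2.66 cm < r < 9.51 cm).
The shell at 9.51 cm lies outside the Gaussian surface, so λ_enc = λ₁ = -8.17×10^-7 C/m.
Gauss's law: E·2πrL = λ_enc L/ε₀.
E = 2k|λ_enc|/r = 2(8.99×10^9)(8.17e-7)/(0.0447) = 3.29×10^5 N/C.

3.29×10^5 V/m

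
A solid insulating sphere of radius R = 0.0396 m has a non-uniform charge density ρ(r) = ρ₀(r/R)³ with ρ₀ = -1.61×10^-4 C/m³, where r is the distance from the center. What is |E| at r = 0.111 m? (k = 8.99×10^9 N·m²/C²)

Use a concentric Gaussian sphere at r = 0.111 m (r > R, all charge enclosed).
Q_enc = 4π ∫₀^R ρ₀(r'/R)^3 r'² dr' = 4πρ₀R³/6 = -2.094e-8 C.
By Gauss's law, ∮E·dA = E·4πr² = Q_enc/ε₀.
E = k|Q_enc|/r² = (8.99×10^9)(2.094×10^-8)/(0.111)² = 1.53×10^4 N/C.

E = 1.53×10^4 N/C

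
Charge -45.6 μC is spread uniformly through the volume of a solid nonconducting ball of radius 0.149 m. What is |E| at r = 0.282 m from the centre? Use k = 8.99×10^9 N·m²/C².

E ≈ 5.15×10^6 V/m

Symmetry ⇒ E = E(r) r̂. Gaussian sphere of radius r = 0.282 m (r > R, so the entire charge is enclosed).
Q_enc = -45.6 μC = -4.56×10^-5 C.
Gauss's law: E·4πr² = Q_enc/ε₀.
E = k|Q_enc|/r² = (8.99×10^9)(4.56×10^-5)/(0.282)² = 5.15e6 N/C.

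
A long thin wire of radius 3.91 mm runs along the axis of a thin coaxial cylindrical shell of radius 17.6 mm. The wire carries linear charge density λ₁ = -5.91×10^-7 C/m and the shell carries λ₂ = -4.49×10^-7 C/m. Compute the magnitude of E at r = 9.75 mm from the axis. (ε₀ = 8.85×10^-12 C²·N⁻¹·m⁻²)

By cylindrical symmetry E is radial; use a coaxial Gaussian cylinder of radius 9.75 mm and length L (between the conductors, 3.91 mm < r < 17.6 mm).
Only the inner wire is enclosed; the outer shell contributes nothing inside itself. λ_enc = λ₁ = -5.91e-7 C/m.
Gauss's law: E·2πrL = λ_enc L/ε₀.
E = |λ_enc|/(2πε₀r) = (5.91×10^-7)/(2π·8.85×10^-12·0.00975) = 1.09×10^6 N/C.

|E| ≈ 1.09e6 N/C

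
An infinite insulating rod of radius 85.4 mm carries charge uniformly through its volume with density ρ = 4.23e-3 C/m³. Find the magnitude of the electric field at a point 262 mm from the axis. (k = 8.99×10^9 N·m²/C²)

E = 6.65e6 V/m

By cylindrical symmetry E is radial; use a coaxial Gaussian cylinder of radius 262 mm and length L (r > 85.4 mm, full cross-section enclosed).
λ_enc = ρ·πR² = (4.23×10^-3)π(0.0854)² = 9.692e-5 C/m.
By Gauss's law (flux through the curved wall only), E·2πrL = λ_enc L/ε₀.
E = 2k|λ_enc|/r = 2(8.99×10^9)(9.692×10^-5)/(0.262) = 6.65×10^6 N/C.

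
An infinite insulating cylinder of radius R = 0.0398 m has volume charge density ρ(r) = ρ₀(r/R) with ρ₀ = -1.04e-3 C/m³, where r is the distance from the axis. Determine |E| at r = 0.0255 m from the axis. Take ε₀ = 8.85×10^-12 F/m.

E ≈ 6.40×10^5 N/C

Take a coaxial cylindrical Gaussian surface of radius r = 0.0255 m and length L (r < R).
λ_enc = ∫₀^r ρ(r')·2πr' dr' = (2πρ₀/R)·r^3/3 = -9.075×10^-7 C/m.
Since E is radial and uniform over the curved surface, Φ = E·2πrL = Q_enc/ε₀ = λ_enc L/ε₀.
E = |λ_enc|/(2πε₀r) = (9.075×10^-7)/(2π·8.85×10^-12·0.0255) = 6.40×10^5 N/C.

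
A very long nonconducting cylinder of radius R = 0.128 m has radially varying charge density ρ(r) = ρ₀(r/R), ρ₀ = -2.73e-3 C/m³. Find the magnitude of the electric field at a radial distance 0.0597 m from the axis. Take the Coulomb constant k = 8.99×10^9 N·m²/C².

2.86×10^6 V/m

By cylindrical symmetry E is radial; use a coaxial Gaussian cylinder of radius 0.0597 m and length L (r < R).
Integrating ρ over the cross-section to radius r: λ_enc = (2πρ₀/R) ∫₀^r r'^2 dr' = 2πρ₀ r^3/(3·R) = -9.505e-6 C/m.
Since E is radial and uniform over the curved surface, Φ = E·2πrL = Q_enc/ε₀ = λ_enc L/ε₀.
E = 2k|λ_enc|/r = 2(8.99×10^9)(9.505×10^-6)/(0.0597) = 2.86×10^6 N/C.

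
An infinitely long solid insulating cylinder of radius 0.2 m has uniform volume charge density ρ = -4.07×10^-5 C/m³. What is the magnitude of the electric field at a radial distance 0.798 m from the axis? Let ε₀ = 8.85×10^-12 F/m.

Take a coaxial cylindrical Gaussian surface of radius r = 0.798 m and length L (r > 0.2 m, full cross-section enclosed).
λ_enc = ρ·πR² = (-4.07×10^-5)π(0.2)² = -5.115e-6 C/m.
By Gauss's law (flux through the curved wall only), E·2πrL = λ_enc L/ε₀.
E = |λ_enc|/(2πε₀r) = (5.115×10^-6)/(2π·8.85×10^-12·0.798) = 1.15×10^5 N/C.

1.15e5 V/m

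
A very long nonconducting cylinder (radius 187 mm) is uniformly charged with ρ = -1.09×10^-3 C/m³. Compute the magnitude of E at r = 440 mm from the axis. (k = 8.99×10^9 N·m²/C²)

4.89×10^6 N/C

Take a coaxial cylindrical Gaussian surface of radius r = 440 mm and length L (r > 187 mm, full cross-section enclosed).
λ_enc = ρ·πR² = (-1.09e-3)π(0.187)² = -1.197×10^-4 C/m.
Since E is radial and uniform over the curved surface, Φ = E·2πrL = Q_enc/ε₀ = λ_enc L/ε₀.
E = 2k|λ_enc|/r = 2(8.99×10^9)(1.197e-4)/(0.44) = 4.89e6 N/C.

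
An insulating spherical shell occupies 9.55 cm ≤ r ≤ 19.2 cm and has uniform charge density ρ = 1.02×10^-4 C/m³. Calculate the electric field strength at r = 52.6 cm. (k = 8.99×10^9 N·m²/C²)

|E| = 8.62×10^4 N/C

Symmetry ⇒ E = E(r) r̂. Gaussian sphere of radius r = 52.6 cm (r > 19.2 cm, enclosing the whole shell).
Q_enc = ρ·(4π/3)(b³ − a³) = (1.02×10^-4)·(4π/3)·((0.192)³ − (0.0955)³) = 2.652e-6 C.
Since E is radial and uniform over the Gaussian sphere, Φ = E·4πr² = Q_enc/ε₀.
E = k|Q_enc|/r² = (8.99×10^9)(2.652×10^-6)/(0.526)² = 8.62×10^4 N/C.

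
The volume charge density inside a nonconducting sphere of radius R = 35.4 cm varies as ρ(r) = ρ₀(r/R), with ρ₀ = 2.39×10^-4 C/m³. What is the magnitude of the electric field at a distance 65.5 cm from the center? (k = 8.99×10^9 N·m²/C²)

Take a concentric spherical Gaussian surface of radius r = 65.5 cm (r > R, all charge enclosed).
Q_enc = 4π ∫₀^R ρ₀(r'/R)^1 r'² dr' = 4πρ₀R³/4 = 3.331e-5 C.
By Gauss's law, ∮E·dA = E·4πr² = Q_enc/ε₀.
E = k|Q_enc|/r² = (8.99×10^9)(3.331×10^-5)/(0.655)² = 6.98×10^5 N/C.

E ≈ 6.98×10^5 V/m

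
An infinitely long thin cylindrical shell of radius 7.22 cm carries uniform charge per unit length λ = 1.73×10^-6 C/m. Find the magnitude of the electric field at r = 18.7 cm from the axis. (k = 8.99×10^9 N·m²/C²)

By cylindrical symmetry E is radial; use a coaxial Gaussian cylinder of radius 18.7 cm and length L (r > 7.22 cm).
The full line charge is enclosed: λ_enc = 1.73×10^-6 C/m.
Since E is radial and uniform over the curved surface, Φ = E·2πrL = Q_enc/ε₀ = λ_enc L/ε₀.
E = 2k|λ_enc|/r = 2(8.99×10^9)(1.73×10^-6)/(0.187) = 1.66×10^5 N/C.

E ≈ 1.66×10^5 V/m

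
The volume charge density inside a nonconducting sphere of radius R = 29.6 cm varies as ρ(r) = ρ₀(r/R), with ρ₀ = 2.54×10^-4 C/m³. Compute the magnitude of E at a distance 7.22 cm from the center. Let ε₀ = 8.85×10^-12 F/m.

E = 1.26×10^5 V/m

By spherical symmetry E is radial; choose a Gaussian sphere of radius r = 7.22 cm (r < R).
Integrate the density: Q_enc = 4π ∫₀^r ρ₀(r'/R)^1 r'² dr' = 4πρ₀ r^4/(4·R) = 7.326×10^-8 C.
Applying ∮E·dA = Q_enc/ε₀ with Φ = E(4πr²):
E = |Q_enc|/(4πε₀r²) = (7.326×10^-8)/(4π·8.85×10^-12·(0.0722)²) = 1.26×10^5 N/C.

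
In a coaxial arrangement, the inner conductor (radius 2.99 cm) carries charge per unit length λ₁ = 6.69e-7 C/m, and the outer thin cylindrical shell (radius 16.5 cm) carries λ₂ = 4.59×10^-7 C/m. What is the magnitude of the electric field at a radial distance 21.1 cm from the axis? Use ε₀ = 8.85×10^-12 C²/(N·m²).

E ≈ 9.61×10^4 V/m

By cylindrical symmetry E is radial; use a coaxial Gaussian cylinder of radius 21.1 cm and length L (r > 16.5 cm, enclosing both).
λ_enc = λ₁ + λ₂ = (6.69e-7) + (4.59×10^-7) = 1.128e-6 C/m.
Since E is radial and uniform over the curved surface, Φ = E·2πrL = Q_enc/ε₀ = λ_enc L/ε₀.
E = |λ_enc|/(2πε₀r) = (1.128×10^-6)/(2π·8.85×10^-12·0.211) = 9.61×10^4 N/C.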